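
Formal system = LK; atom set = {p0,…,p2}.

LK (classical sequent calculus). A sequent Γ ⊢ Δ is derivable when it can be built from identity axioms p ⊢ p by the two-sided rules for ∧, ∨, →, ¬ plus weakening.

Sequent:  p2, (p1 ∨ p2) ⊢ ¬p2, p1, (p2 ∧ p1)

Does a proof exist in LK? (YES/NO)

Search for a countermodel by truth-table:
  v=000: Γ:[p2=F, (p1 ∨ p2)=F] Δ:[¬p2=T, p1=F, (p2 ∧ p1)=F] refutes=False
  v=001: Γ:[p2=T, (p1 ∨ p2)=T] Δ:[¬p2=F, p1=F, (p2 ∧ p1)=F] refutes=True  ← countermodel

Result: NO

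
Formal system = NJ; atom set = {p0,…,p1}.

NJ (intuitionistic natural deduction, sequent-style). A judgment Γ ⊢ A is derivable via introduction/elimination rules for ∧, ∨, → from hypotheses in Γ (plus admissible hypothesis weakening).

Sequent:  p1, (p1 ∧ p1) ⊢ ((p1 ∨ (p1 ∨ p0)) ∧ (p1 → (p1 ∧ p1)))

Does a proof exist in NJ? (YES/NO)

Derivation trace:
[∧I] p1, (p1 ∧ p1) ⊢ ((p1 ∨ (p1 ∨ p0)) ∧ (p1 → (p1 ∧ p1)))
  [∨I₂] p1 ⊢ (p1 ∨ (p1 ∨ p0))
    [∨I₁] p1 ⊢ (p1 ∨ p0)
      [Ax] p1 ⊢ p1
  [→I] (p1 ∧ p1) ⊢ (p1 → (p1 ∧ p1))
    [∧I] p1, (p1 ∧ p1) ⊢ (p1 ∧ p1)
      [Wk] p1, (p1 ∧ p1) ⊢ p1
        [Ax] p1 ⊢ p1
      [Ax] p1 ⊢ p1

Result: YES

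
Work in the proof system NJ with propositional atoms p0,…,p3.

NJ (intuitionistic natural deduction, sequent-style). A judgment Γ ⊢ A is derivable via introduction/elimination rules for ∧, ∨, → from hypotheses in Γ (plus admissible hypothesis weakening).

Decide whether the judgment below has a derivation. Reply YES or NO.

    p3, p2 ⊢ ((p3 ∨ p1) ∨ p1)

Derivation (root first):
[∨I₁] p3, p2 ⊢ ((p3 ∨ p1) ∨ p1)
  [Wk] p3, p2 ⊢ (p3 ∨ p1)
    [∨I₁] p3 ⊢ (p3 ∨ p1)
      [Ax] p3 ⊢ p3

Result: YES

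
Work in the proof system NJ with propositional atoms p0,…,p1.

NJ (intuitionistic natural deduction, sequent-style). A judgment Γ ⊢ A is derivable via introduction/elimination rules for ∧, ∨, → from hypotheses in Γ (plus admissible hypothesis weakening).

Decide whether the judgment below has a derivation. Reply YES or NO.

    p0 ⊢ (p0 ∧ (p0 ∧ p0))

Derivation (root first):
[∧I] p0 ⊢ (p0 ∧ (p0 ∧ p0))
  [Ax] p0 ⊢ p0
  [∧I] p0 ⊢ (p0 ∧ p0)
    [Ax] p0 ⊢ p0
    [Ax] p0 ⊢ p0

Result: YES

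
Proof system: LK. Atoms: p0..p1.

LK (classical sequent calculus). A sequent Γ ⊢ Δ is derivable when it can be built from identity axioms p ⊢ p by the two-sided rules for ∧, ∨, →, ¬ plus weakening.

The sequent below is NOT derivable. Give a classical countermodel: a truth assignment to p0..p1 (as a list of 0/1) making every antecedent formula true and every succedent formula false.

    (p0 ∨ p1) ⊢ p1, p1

Truth-table refutation:
  v=00: Γ:[(p0 ∨ p1)=F] Δ:[p1=F, p1=F] refutes=False
  v=01: Γ:[(p0 ∨ p1)=T] Δ:[p1=T, p1=T] refutes=False
  v=10: Γ:[(p0 ∨ p1)=T] Δ:[p1=F, p1=F] refutes=True  ← countermodel

Result: [1, 0]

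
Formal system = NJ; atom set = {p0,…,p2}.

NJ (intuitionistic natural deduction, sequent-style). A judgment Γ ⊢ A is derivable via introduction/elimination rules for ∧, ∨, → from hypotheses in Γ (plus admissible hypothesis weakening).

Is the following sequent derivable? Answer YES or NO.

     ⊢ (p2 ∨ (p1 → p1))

Derivation trace:
[∨I₂]  ⊢ (p2 ∨ (p1 → p1))
  [→I]  ⊢ (p1 → p1)
    [Ax] p1 ⊢ p1

Result: YES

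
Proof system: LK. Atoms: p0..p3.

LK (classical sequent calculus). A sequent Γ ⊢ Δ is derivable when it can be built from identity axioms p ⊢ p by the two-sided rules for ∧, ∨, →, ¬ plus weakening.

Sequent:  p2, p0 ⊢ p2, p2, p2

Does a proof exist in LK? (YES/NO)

Derivation (root first):
[WR] p2, p0 ⊢ p2, p2, p2
  [WL] p2, p0 ⊢ p2, p2
    [WR] p2 ⊢ p2, p2
      [Ax] p2 ⊢ p2

Result: YES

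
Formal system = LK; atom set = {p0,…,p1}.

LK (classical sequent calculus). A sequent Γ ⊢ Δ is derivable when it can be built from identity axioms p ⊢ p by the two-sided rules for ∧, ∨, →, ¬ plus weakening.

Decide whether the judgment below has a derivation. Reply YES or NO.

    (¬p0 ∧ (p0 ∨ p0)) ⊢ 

Derivation (root first):
[∧L] (¬p0 ∧ (p0 ∨ p0)) ⊢ 
  [¬L] (p0 ∨ p0), ¬p0 ⊢ 
    [∨L] (p0 ∨ p0) ⊢ p0
      [Ax] p0 ⊢ p0
      [Ax] p0 ⊢ p0

Result: YES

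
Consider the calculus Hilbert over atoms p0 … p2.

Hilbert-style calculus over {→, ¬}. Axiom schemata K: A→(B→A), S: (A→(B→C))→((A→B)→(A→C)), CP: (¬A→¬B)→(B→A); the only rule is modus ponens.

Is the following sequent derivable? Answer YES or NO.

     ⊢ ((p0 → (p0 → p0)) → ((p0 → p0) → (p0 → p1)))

Enumerate valuations to refute Γ ⊢ Δ:
  v=000: Γ:[] Δ:[((p0 → (p0 → p0)) → ((p0 → p0) → (p0 → p1)))=T] refutes=False
  v=001: Γ:[] Δ:[((p0 → (p0 → p0)) → ((p0 → p0) → (p0 → p1)))=T] refutes=False
  v=010: Γ:[] Δ:[((p0 → (p0 → p0)) → ((p0 → p0) → (p0 → p1)))=T] refutes=False
  v=011: Γ:[] Δ:[((p0 → (p0 → p0)) → ((p0 → p0) → (p0 → p1)))=T] refutes=False
  v=100: Γ:[] Δ:[((p0 → (p0 → p0)) → ((p0 → p0) → (p0 → p1)))=F] refutes=True  ← countermodel

Result: NO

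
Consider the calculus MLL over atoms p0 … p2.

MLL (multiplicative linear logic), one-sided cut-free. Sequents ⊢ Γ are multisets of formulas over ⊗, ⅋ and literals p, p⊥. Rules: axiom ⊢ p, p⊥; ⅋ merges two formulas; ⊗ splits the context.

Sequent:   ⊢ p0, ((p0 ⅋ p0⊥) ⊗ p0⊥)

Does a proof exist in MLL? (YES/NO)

Proof tree:
[⊗]  ⊢ p0, ((p0 ⅋ p0⊥) ⊗ p0⊥)
  [⅋]  ⊢ (p0 ⅋ p0⊥)
    [Ax]  ⊢ p0, p0⊥
  [Ax]  ⊢ p0, p0⊥

Result: YES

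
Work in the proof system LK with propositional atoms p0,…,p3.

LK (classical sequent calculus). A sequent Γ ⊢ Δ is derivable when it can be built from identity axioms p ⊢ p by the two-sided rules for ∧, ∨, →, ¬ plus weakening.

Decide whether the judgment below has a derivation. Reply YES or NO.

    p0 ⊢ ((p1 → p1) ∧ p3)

Truth-table refutation:
  v=0000: Γ:[p0=F] Δ:[((p1 → p1) ∧ p3)=F] refutes=False
  v=0001: Γ:[p0=F] Δ:[((p1 → p1) ∧ p3)=T] refutes=False
  v=0010: Γ:[p0=F] Δ:[((p1 → p1) ∧ p3)=F] refutes=False
  v=0011: Γ:[p0=F] Δ:[((p1 → p1) ∧ p3)=T] refutes=False
  v=0100: Γ:[p0=F] Δ:[((p1 → p1) ∧ p3)=F] refutes=False
  v=0101: Γ:[p0=F] Δ:[((p1 → p1) ∧ p3)=T] refutes=False
  v=0110: Γ:[p0=F] Δ:[((p1 → p1) ∧ p3)=F] refutes=False
  v=0111: Γ:[p0=F] Δ:[((p1 → p1) ∧ p3)=T] refutes=False
  v=1000: Γ:[p0=T] Δ:[((p1 → p1) ∧ p3)=F] refutes=True  ← countermodel

Result: NO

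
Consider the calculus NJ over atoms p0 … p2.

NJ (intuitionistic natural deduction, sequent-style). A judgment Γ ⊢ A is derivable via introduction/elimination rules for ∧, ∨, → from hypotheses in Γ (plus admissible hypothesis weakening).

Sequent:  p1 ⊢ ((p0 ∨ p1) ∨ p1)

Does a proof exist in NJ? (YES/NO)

Derivation (root first):
[∨I₁] p1 ⊢ ((p0 ∨ p1) ∨ p1)
  [∨I₂] p1 ⊢ (p0 ∨ p1)
    [Ax] p1 ⊢ p1

Result: YES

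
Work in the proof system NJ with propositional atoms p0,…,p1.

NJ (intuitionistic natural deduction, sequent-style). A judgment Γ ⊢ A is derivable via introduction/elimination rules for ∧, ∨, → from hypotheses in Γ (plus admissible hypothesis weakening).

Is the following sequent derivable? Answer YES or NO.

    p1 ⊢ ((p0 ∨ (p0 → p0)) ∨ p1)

Proof tree:
[∨I₁] p1 ⊢ ((p0 ∨ (p0 → p0)) ∨ p1)
  [∨I₂] p1 ⊢ (p0 ∨ (p0 → p0))
    [→I] p1 ⊢ (p0 → p0)
      [Wk] p0, p1 ⊢ p0
        [Ax] p0 ⊢ p0

Result: YES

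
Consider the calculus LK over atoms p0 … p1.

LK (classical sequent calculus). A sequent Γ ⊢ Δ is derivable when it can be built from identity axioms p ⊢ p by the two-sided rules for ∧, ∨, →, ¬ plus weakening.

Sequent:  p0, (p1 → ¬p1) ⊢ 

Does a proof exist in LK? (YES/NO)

Enumerate valuations to refute Γ ⊢ Δ:
  v=00: Γ:[p0=F, (p1 → ¬p1)=T] Δ:[] refutes=False
  v=01: Γ:[p0=F, (p1 → ¬p1)=F] Δ:[] refutes=False
  v=10: Γ:[p0=T, (p1 → ¬p1)=T] Δ:[] refutes=True  ← countermodel

Result: NO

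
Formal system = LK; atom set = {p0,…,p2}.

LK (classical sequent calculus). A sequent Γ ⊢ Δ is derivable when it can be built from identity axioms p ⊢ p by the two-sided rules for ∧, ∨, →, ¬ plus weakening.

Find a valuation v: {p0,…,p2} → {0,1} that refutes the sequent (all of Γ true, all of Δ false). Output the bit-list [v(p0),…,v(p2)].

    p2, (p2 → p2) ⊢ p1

Truth-table refutation:
  v=000: Γ:[p2=F, (p2 → p2)=T] Δ:[p1=F] refutes=False
  v=001: Γ:[p2=T, (p2 → p2)=T] Δ:[p1=F] refutes=True  ← countermodel

Result: [0, 0, 1]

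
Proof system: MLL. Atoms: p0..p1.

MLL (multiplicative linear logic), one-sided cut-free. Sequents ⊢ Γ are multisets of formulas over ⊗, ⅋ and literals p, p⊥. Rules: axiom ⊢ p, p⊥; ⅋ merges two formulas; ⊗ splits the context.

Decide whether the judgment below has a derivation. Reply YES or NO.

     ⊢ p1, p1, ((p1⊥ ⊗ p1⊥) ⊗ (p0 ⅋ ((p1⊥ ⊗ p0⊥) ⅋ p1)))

Proof tree:
[⊗]  ⊢ p1, p1, ((p1⊥ ⊗ p1⊥) ⊗ (p0 ⅋ ((p1⊥ ⊗ p0⊥) ⅋ p1)))
  [⊗]  ⊢ p1, p1, (p1⊥ ⊗ p1⊥)
    [Ax]  ⊢ p1, p1⊥
    [Ax]  ⊢ p1, p1⊥
  [⅋]  ⊢ (p0 ⅋ ((p1⊥ ⊗ p0⊥) ⅋ p1))
    [⅋]  ⊢ p0, ((p1⊥ ⊗ p0⊥) ⅋ p1)
      [⊗]  ⊢ p1, p0, (p1⊥ ⊗ p0⊥)
        [Ax]  ⊢ p1, p1⊥
        [Ax]  ⊢ p0, p0⊥

Result: YES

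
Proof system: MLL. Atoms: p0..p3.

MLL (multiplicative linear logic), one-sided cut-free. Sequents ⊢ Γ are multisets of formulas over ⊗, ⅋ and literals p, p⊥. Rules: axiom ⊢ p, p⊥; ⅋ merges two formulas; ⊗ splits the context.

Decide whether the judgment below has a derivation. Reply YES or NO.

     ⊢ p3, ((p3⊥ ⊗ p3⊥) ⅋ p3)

Derivation trace:
[⅋]  ⊢ p3, ((p3⊥ ⊗ p3⊥) ⅋ p3)
  [⊗]  ⊢ p3, p3, (p3⊥ ⊗ p3⊥)
    [Ax]  ⊢ p3, p3⊥
    [Ax]  ⊢ p3, p3⊥

Result: YES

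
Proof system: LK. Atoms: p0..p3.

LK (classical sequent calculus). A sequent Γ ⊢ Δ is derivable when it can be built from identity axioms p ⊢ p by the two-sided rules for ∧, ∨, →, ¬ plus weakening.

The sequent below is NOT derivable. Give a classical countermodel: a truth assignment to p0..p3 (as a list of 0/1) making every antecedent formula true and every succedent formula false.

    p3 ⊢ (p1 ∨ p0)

Enumerate valuations to refute Γ ⊢ Δ:
  v=0000: Γ:[p3=F] Δ:[(p1 ∨ p0)=F] refutes=False
  v=0001: Γ:[p3=T] Δ:[(p1 ∨ p0)=F] refutes=True  ← countermodel

Result: [0, 0, 0, 1]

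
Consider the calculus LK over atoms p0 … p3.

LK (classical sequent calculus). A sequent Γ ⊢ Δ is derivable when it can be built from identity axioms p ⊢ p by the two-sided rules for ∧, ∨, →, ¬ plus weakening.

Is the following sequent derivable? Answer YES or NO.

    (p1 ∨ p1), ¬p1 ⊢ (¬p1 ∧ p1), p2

Proof tree:
[WR] (p1 ∨ p1), ¬p1 ⊢ (¬p1 ∧ p1), p2
  [¬L] (p1 ∨ p1), ¬p1 ⊢ (¬p1 ∧ p1)
    [∧R] (p1 ∨ p1) ⊢ p1, (¬p1 ∧ p1)
      [¬R]  ⊢ p1, ¬p1
        [Ax] p1 ⊢ p1
      [∨L] (p1 ∨ p1) ⊢ p1
        [Ax] p1 ⊢ p1
        [Ax] p1 ⊢ p1

Result: YES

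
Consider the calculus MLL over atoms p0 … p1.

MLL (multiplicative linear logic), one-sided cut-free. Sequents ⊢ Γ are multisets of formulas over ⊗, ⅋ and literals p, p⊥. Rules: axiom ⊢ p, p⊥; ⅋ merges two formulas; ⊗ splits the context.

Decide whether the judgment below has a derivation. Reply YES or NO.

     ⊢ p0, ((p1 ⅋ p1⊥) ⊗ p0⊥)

Derivation (root first):
[⊗]  ⊢ p0, ((p1 ⅋ p1⊥) ⊗ p0⊥)
  [⅋]  ⊢ (p1 ⅋ p1⊥)
    [Ax]  ⊢ p1, p1⊥
  [Ax]  ⊢ p0, p0⊥

Result: YES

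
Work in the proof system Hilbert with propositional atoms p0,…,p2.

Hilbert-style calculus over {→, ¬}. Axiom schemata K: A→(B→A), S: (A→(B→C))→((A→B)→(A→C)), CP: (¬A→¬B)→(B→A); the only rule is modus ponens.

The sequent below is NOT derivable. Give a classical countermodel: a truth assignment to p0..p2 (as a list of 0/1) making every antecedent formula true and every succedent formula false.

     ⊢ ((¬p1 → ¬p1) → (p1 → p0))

Truth-table refutation:
  v=000: Γ:[] Δ:[((¬p1 → ¬p1) → (p1 → p0))=T] refutes=False
  v=001: Γ:[] Δ:[((¬p1 → ¬p1) → (p1 → p0))=T] refutes=False
  v=010: Γ:[] Δ:[((¬p1 → ¬p1) → (p1 → p0))=F] refutes=True  ← countermodel

Result: [0, 1, 0]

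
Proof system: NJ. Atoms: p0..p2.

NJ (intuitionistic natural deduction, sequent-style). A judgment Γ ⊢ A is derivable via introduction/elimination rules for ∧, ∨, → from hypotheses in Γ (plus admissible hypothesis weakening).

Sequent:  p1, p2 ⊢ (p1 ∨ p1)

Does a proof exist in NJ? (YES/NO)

Proof tree:
[∨I₂] p1, p2 ⊢ (p1 ∨ p1)
  [Wk] p1, p2 ⊢ p1
    [Ax] p1 ⊢ p1

Result: YES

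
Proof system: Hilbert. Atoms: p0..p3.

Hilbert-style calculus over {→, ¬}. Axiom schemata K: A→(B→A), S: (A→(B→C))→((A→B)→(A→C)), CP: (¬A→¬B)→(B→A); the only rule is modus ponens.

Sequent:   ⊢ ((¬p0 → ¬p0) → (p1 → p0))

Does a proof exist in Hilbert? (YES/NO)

Enumerate valuations to refute Γ ⊢ Δ:
  v=0000: Γ:[] Δ:[((¬p0 → ¬p0) → (p1 → p0))=T] refutes=False
  v=0001: Γ:[] Δ:[((¬p0 → ¬p0) → (p1 → p0))=T] refutes=False
  v=0010: Γ:[] Δ:[((¬p0 → ¬p0) → (p1 → p0))=T] refutes=False
  v=0011: Γ:[] Δ:[((¬p0 → ¬p0) → (p1 → p0))=T] refutes=False
  v=0100: Γ:[] Δ:[((¬p0 → ¬p0) → (p1 → p0))=F] refutes=True  ← countermodel

Result: NO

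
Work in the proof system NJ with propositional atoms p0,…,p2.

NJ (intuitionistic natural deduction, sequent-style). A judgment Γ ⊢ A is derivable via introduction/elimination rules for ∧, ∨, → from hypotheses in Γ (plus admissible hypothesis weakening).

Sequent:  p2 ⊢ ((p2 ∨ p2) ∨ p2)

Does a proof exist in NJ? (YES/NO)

Derivation trace:
[∨I₁] p2 ⊢ ((p2 ∨ p2) ∨ p2)
  [∨I₂] p2 ⊢ (p2 ∨ p2)
    [Ax] p2 ⊢ p2

Result: YES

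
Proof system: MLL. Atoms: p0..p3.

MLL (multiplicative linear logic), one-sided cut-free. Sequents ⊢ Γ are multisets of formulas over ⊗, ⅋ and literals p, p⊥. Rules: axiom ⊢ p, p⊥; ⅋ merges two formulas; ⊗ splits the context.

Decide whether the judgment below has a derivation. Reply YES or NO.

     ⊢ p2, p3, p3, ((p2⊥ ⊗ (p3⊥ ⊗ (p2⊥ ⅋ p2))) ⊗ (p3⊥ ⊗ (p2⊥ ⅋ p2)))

Derivation trace:
[⊗]  ⊢ p2, p3, p3, ((p2⊥ ⊗ (p3⊥ ⊗ (p2⊥ ⅋ p2))) ⊗ (p3⊥ ⊗ (p2⊥ ⅋ p2)))
  [⊗]  ⊢ p2, p3, (p2⊥ ⊗ (p3⊥ ⊗ (p2⊥ ⅋ p2)))
    [Ax]  ⊢ p2, p2⊥
    [⊗]  ⊢ p3, (p3⊥ ⊗ (p2⊥ ⅋ p2))
      [Ax]  ⊢ p3, p3⊥
      [⅋]  ⊢ (p2⊥ ⅋ p2)
        [Ax]  ⊢ p2, p2⊥
  [⊗]  ⊢ p3, (p3⊥ ⊗ (p2⊥ ⅋ p2))
    [Ax]  ⊢ p3, p3⊥
    [⅋]  ⊢ (p2⊥ ⅋ p2)
      [Ax]  ⊢ p2, p2⊥

Result: YES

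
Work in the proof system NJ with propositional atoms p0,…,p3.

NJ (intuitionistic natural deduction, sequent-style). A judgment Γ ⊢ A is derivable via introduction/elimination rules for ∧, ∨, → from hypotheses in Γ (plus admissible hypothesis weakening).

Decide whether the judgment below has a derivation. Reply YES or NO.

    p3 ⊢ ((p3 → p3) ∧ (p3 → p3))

Proof tree:
[∧I] p3 ⊢ ((p3 → p3) ∧ (p3 → p3))
  [Wk] p3 ⊢ (p3 → p3)
    [→I]  ⊢ (p3 → p3)
      [Ax] p3 ⊢ p3
  [Wk] p3 ⊢ (p3 → p3)
    [→I]  ⊢ (p3 → p3)
      [Ax] p3 ⊢ p3

Result: YES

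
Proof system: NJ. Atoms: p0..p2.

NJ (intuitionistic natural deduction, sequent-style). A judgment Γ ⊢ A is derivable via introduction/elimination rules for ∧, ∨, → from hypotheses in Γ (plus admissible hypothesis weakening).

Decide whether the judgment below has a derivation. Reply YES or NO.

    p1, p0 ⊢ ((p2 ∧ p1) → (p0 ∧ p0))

Derivation (root first):
[→I] p1, p0 ⊢ ((p2 ∧ p1) → (p0 ∧ p0))
  [∧I] p1, (p2 ∧ p1), p0 ⊢ (p0 ∧ p0)
    [Wk] p0, p1, (p2 ∧ p1) ⊢ p0
      [Wk] p0, p1 ⊢ p0
        [Ax] p0 ⊢ p0
    [Wk] p0, p1 ⊢ p0
      [Ax] p0 ⊢ p0

Result: YES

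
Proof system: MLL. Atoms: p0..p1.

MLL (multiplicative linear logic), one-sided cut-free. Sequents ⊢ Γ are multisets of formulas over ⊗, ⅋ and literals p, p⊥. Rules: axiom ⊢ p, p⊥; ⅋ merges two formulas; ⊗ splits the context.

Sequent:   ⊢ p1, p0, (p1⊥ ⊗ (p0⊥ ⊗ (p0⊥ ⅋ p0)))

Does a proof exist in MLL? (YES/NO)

Derivation trace:
[⊗]  ⊢ p1, p0, (p1⊥ ⊗ (p0⊥ ⊗ (p0⊥ ⅋ p0)))
  [Ax]  ⊢ p1, p1⊥
  [⊗]  ⊢ p0, (p0⊥ ⊗ (p0⊥ ⅋ p0))
    [Ax]  ⊢ p0, p0⊥
    [⅋]  ⊢ (p0⊥ ⅋ p0)
      [Ax]  ⊢ p0, p0⊥

Result: YES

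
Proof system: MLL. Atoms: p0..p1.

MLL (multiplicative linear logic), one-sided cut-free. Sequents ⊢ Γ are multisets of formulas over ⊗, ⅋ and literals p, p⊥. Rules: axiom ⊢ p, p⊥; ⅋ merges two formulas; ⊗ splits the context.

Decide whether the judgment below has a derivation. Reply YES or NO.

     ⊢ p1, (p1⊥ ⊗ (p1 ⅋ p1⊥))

Derivation (root first):
[⊗]  ⊢ p1, (p1⊥ ⊗ (p1 ⅋ p1⊥))
  [Ax]  ⊢ p1, p1⊥
  [⅋]  ⊢ (p1 ⅋ p1⊥)
    [Ax]  ⊢ p1, p1⊥

Result: YES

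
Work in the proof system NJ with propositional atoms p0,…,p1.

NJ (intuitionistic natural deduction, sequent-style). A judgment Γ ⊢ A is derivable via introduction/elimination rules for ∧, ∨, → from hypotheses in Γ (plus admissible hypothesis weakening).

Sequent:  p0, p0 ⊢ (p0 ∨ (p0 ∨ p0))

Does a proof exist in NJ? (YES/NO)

Derivation (root first):
[Wk] p0, p0 ⊢ (p0 ∨ (p0 ∨ p0))
  [∨I₂] p0 ⊢ (p0 ∨ (p0 ∨ p0))
    [∨I₁] p0 ⊢ (p0 ∨ p0)
      [Ax] p0 ⊢ p0

Result: YES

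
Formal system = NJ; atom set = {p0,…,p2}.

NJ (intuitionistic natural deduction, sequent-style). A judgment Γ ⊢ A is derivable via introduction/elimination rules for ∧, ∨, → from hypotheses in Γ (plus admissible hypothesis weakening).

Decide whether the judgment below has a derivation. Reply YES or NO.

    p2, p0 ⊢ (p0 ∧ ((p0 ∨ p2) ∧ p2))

Proof tree:
[∧I] p2, p0 ⊢ (p0 ∧ ((p0 ∨ p2) ∧ p2))
  [Ax] p0 ⊢ p0
  [Wk] p2, p0 ⊢ ((p0 ∨ p2) ∧ p2)
    [∧I] p2 ⊢ ((p0 ∨ p2) ∧ p2)
      [∨I₂] p2 ⊢ (p0 ∨ p2)
        [Ax] p2 ⊢ p2
      [Ax] p2 ⊢ p2

Result: YES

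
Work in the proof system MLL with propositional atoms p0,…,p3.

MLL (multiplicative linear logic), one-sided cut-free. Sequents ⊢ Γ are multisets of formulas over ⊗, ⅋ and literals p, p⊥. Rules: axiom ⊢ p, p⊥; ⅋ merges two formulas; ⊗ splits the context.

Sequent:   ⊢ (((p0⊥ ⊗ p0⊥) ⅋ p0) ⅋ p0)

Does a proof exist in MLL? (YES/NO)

Derivation trace:
[⅋]  ⊢ (((p0⊥ ⊗ p0⊥) ⅋ p0) ⅋ p0)
  [⅋]  ⊢ p0, ((p0⊥ ⊗ p0⊥) ⅋ p0)
    [⊗]  ⊢ p0, p0, (p0⊥ ⊗ p0⊥)
      [Ax]  ⊢ p0, p0⊥
      [Ax]  ⊢ p0, p0⊥

Result: YES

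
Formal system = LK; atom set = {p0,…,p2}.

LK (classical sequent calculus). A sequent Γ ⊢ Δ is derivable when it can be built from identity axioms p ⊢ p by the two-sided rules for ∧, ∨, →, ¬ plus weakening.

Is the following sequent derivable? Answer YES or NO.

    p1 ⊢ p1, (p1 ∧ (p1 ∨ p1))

Derivation trace:
[∧R] p1 ⊢ p1, (p1 ∧ (p1 ∨ p1))
  [WR] p1 ⊢ p1, p1
    [Ax] p1 ⊢ p1
  [∨R] p1 ⊢ (p1 ∨ p1)
    [WR] p1 ⊢ p1, p1
      [Ax] p1 ⊢ p1

Result: YES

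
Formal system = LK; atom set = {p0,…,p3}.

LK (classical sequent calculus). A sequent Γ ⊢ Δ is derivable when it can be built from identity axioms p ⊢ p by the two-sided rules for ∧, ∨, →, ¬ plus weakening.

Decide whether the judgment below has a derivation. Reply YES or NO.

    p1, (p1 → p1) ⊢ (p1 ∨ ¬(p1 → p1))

Proof tree:
[→L] p1, (p1 → p1) ⊢ (p1 ∨ ¬(p1 → p1))
  [Ax] p1 ⊢ p1
  [∨R] p1 ⊢ (p1 ∨ ¬(p1 → p1))
    [¬R] p1 ⊢ p1, ¬(p1 → p1)
      [→L] p1, (p1 → p1) ⊢ p1
        [Ax] p1 ⊢ p1
        [Ax] p1 ⊢ p1

Result: YES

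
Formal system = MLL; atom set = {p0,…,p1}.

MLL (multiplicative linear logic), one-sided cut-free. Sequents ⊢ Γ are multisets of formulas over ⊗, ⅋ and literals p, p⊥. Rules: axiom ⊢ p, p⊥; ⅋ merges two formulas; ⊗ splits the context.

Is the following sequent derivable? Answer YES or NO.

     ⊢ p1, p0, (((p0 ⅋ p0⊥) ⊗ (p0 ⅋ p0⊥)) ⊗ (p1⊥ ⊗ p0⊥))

Derivation (root first):
[⊗]  ⊢ p1, p0, (((p0 ⅋ p0⊥) ⊗ (p0 ⅋ p0⊥)) ⊗ (p1⊥ ⊗ p0⊥))
  [⊗]  ⊢ ((p0 ⅋ p0⊥) ⊗ (p0 ⅋ p0⊥))
    [⅋]  ⊢ (p0 ⅋ p0⊥)
      [Ax]  ⊢ p0, p0⊥
    [⅋]  ⊢ (p0 ⅋ p0⊥)
      [Ax]  ⊢ p0, p0⊥
  [⊗]  ⊢ p1, p0, (p1⊥ ⊗ p0⊥)
    [Ax]  ⊢ p1, p1⊥
    [Ax]  ⊢ p0, p0⊥

Result: YES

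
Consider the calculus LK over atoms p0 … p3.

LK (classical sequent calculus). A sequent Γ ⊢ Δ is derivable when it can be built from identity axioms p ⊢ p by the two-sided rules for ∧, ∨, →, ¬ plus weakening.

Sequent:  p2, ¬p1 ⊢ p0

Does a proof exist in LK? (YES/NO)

Truth-table refutation:
  v=0000: Γ:[p2=F, ¬p1=T] Δ:[p0=F] refutes=False
  v=0001: Γ:[p2=F, ¬p1=T] Δ:[p0=F] refutes=False
  v=0010: Γ:[p2=T, ¬p1=T] Δ:[p0=F] refutes=True  ← countermodel

Result: NO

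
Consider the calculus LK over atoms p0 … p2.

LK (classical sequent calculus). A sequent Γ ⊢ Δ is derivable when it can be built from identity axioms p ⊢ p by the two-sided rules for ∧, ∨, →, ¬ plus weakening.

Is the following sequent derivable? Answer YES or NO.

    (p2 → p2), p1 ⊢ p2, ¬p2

Derivation (root first):
[WL] (p2 → p2), p1 ⊢ p2, ¬p2
  [¬R] (p2 → p2) ⊢ p2, ¬p2
    [→L] p2, (p2 → p2) ⊢ p2
      [Ax] p2 ⊢ p2
      [WL] p2, p2 ⊢ p2
        [Ax] p2 ⊢ p2

Result: YES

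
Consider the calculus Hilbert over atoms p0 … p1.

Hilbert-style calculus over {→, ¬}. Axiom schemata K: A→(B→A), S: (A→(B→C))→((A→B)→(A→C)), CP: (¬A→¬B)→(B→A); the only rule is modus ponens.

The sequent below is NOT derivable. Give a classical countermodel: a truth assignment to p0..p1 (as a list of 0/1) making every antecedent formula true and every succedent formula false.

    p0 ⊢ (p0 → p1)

Search for a countermodel by truth-table:
  v=00: Γ:[p0=F] Δ:[(p0 → p1)=T] refutes=False
  v=01: Γ:[p0=F] Δ:[(p0 → p1)=T] refutes=False
  v=10: Γ:[p0=T] Δ:[(p0 → p1)=F] refutes=True  ← countermodel

Result: [1, 0]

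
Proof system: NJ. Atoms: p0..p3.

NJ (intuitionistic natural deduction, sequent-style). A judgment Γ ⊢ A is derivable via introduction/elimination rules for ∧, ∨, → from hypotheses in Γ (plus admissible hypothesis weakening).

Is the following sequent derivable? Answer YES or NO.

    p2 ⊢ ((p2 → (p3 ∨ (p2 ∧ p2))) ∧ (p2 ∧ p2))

Proof tree:
[∧I] p2 ⊢ ((p2 → (p3 ∨ (p2 ∧ p2))) ∧ (p2 ∧ p2))
  [→I]  ⊢ (p2 → (p3 ∨ (p2 ∧ p2)))
    [∨I₂] p2 ⊢ (p3 ∨ (p2 ∧ p2))
      [∧I] p2 ⊢ (p2 ∧ p2)
        [Ax] p2 ⊢ p2
        [Ax] p2 ⊢ p2
  [∧I] p2 ⊢ (p2 ∧ p2)
    [Ax] p2 ⊢ p2
    [Ax] p2 ⊢ p2

Result: YES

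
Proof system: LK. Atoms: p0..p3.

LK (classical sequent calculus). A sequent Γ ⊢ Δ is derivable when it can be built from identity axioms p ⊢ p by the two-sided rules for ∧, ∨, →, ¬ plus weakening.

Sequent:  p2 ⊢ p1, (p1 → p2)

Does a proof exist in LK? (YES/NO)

Proof tree:
[→R] p2 ⊢ p1, (p1 → p2)
  [WR] p2, p1 ⊢ p2, p1
    [WL] p2, p1 ⊢ p2
      [Ax] p2 ⊢ p2

Result: YES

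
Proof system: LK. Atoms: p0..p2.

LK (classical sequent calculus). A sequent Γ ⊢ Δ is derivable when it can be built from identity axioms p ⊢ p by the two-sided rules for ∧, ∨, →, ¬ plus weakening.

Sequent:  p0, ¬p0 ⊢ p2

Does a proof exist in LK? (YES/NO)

Derivation trace:
[WR] p0, ¬p0 ⊢ p2
  [¬L] p0, ¬p0 ⊢ 
    [Ax] p0 ⊢ p0

Result: YES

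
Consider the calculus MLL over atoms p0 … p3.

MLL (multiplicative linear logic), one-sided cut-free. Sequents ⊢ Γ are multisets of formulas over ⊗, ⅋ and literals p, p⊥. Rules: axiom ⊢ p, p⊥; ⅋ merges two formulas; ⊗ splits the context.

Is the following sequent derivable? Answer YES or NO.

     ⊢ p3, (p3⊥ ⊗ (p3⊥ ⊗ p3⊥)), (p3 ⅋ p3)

Derivation (root first):
[⅋]  ⊢ p3, (p3⊥ ⊗ (p3⊥ ⊗ p3⊥)), (p3 ⅋ p3)
  [⊗]  ⊢ p3, p3, p3, (p3⊥ ⊗ (p3⊥ ⊗ p3⊥))
    [Ax]  ⊢ p3, p3⊥
    [⊗]  ⊢ p3, p3, (p3⊥ ⊗ p3⊥)
      [Ax]  ⊢ p3, p3⊥
      [Ax]  ⊢ p3, p3⊥

Result: YES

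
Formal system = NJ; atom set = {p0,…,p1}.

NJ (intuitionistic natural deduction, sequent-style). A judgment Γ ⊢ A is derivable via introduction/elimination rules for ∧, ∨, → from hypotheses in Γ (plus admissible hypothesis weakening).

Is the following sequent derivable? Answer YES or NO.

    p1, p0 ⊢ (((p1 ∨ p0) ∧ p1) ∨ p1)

Derivation trace:
[∨I₁] p1, p0 ⊢ (((p1 ∨ p0) ∧ p1) ∨ p1)
  [∧I] p1, p0 ⊢ ((p1 ∨ p0) ∧ p1)
    [∨I₂] p0 ⊢ (p1 ∨ p0)
      [Ax] p0 ⊢ p0
    [Ax] p1 ⊢ p1

Result: YES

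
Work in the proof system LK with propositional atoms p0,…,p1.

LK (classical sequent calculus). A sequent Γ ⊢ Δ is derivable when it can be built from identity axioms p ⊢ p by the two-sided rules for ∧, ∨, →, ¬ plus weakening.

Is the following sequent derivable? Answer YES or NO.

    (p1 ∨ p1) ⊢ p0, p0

Truth-table refutation:
  v=00: Γ:[(p1 ∨ p1)=F] Δ:[p0=F, p0=F] refutes=False
  v=01: Γ:[(p1 ∨ p1)=T] Δ:[p0=F, p0=F] refutes=True  ← countermodel

Result: NO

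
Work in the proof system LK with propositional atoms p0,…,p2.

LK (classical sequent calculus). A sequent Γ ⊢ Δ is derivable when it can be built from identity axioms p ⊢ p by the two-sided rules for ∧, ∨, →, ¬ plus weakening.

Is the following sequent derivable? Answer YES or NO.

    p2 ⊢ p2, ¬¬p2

Derivation (root first):
[¬R] p2 ⊢ p2, ¬¬p2
  [¬L] p2, ¬p2 ⊢ p2
    [WR] p2 ⊢ p2, p2
      [Ax] p2 ⊢ p2

Result: YES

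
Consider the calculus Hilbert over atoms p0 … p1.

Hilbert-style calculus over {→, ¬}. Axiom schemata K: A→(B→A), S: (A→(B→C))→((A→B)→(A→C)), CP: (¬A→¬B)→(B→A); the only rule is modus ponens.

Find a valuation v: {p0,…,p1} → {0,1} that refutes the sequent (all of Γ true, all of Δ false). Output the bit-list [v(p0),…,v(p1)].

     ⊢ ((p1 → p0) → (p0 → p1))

Enumerate valuations to refute Γ ⊢ Δ:
  v=00: Γ:[] Δ:[((p1 → p0) → (p0 → p1))=T] refutes=False
  v=01: Γ:[] Δ:[((p1 → p0) → (p0 → p1))=T] refutes=False
  v=10: Γ:[] Δ:[((p1 → p0) → (p0 → p1))=F] refutes=True  ← countermodel

Result: [1, 0]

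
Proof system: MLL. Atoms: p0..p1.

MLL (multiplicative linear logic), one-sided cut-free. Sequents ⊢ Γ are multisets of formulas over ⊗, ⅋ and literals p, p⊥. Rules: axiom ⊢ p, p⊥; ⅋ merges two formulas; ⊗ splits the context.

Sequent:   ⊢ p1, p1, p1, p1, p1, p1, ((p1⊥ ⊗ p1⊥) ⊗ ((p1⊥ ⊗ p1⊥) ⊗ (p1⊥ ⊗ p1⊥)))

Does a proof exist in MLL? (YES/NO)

Derivation (root first):
[⊗]  ⊢ p1, p1, p1, p1, p1, p1, ((p1⊥ ⊗ p1⊥) ⊗ ((p1⊥ ⊗ p1⊥) ⊗ (p1⊥ ⊗ p1⊥)))
  [⊗]  ⊢ p1, p1, (p1⊥ ⊗ p1⊥)
    [Ax]  ⊢ p1, p1⊥
    [Ax]  ⊢ p1, p1⊥
  [⊗]  ⊢ p1, p1, p1, p1, ((p1⊥ ⊗ p1⊥) ⊗ (p1⊥ ⊗ p1⊥))
    [⊗]  ⊢ p1, p1, (p1⊥ ⊗ p1⊥)
      [Ax]  ⊢ p1, p1⊥
      [Ax]  ⊢ p1, p1⊥
    [⊗]  ⊢ p1, p1, (p1⊥ ⊗ p1⊥)
      [Ax]  ⊢ p1, p1⊥
      [Ax]  ⊢ p1, p1⊥

Result: YES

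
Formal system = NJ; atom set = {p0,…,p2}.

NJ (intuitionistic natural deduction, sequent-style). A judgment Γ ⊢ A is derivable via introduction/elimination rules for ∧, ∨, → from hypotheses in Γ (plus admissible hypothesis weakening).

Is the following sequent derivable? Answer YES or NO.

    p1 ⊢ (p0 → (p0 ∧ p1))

Derivation trace:
[→I] p1 ⊢ (p0 → (p0 ∧ p1))
  [∧I] p1, p0 ⊢ (p0 ∧ p1)
    [Ax] p0 ⊢ p0
    [Ax] p1 ⊢ p1

Result: YES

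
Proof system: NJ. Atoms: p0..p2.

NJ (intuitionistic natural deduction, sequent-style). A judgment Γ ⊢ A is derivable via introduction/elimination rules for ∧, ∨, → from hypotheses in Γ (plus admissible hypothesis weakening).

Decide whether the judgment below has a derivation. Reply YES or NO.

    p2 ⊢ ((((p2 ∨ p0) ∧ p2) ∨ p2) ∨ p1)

Derivation trace:
[∨I₁] p2 ⊢ ((((p2 ∨ p0) ∧ p2) ∨ p2) ∨ p1)
  [∨I₁] p2 ⊢ (((p2 ∨ p0) ∧ p2) ∨ p2)
    [∧I] p2 ⊢ ((p2 ∨ p0) ∧ p2)
      [∨I₁] p2 ⊢ (p2 ∨ p0)
        [Ax] p2 ⊢ p2
      [Ax] p2 ⊢ p2

Result: YES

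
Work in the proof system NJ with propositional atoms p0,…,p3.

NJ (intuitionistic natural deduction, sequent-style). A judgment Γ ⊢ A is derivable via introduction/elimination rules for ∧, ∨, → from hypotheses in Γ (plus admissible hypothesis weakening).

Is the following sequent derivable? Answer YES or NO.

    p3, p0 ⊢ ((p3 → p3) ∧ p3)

Proof tree:
[∧I] p3, p0 ⊢ ((p3 → p3) ∧ p3)
  [→I] p0 ⊢ (p3 → p3)
    [Wk] p3, p0 ⊢ p3
      [Ax] p3 ⊢ p3
  [Ax] p3 ⊢ p3

Result: YES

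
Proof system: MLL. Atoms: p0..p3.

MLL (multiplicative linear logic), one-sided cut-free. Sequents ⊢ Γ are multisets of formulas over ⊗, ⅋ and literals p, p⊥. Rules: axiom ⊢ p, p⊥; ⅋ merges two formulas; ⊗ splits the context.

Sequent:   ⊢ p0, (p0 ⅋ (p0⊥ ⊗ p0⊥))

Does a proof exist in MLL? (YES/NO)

Derivation trace:
[⅋]  ⊢ p0, (p0 ⅋ (p0⊥ ⊗ p0⊥))
  [⊗]  ⊢ p0, p0, (p0⊥ ⊗ p0⊥)
    [Ax]  ⊢ p0, p0⊥
    [Ax]  ⊢ p0, p0⊥

Result: YES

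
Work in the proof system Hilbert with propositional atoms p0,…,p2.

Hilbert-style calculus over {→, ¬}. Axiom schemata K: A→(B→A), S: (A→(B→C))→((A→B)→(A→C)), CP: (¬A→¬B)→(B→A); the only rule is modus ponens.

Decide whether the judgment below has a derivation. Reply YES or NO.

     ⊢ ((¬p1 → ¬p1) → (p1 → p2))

Search for a countermodel by truth-table:
  v=000: Γ:[] Δ:[((¬p1 → ¬p1) → (p1 → p2))=T] refutes=False
  v=001: Γ:[] Δ:[((¬p1 → ¬p1) → (p1 → p2))=T] refutes=False
  v=010: Γ:[] Δ:[((¬p1 → ¬p1) → (p1 → p2))=F] refutes=True  ← countermodel

Result: NO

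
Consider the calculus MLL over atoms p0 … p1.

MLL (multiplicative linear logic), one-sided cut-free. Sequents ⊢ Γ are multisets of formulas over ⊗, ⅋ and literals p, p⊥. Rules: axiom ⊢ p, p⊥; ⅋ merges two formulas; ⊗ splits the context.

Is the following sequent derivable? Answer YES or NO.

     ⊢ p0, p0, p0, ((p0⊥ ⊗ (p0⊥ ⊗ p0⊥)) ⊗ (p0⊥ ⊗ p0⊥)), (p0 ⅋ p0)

Proof tree:
[⅋]  ⊢ p0, p0, p0, ((p0⊥ ⊗ (p0⊥ ⊗ p0⊥)) ⊗ (p0⊥ ⊗ p0⊥)), (p0 ⅋ p0)
  [⊗]  ⊢ p0, p0, p0, p0, p0, ((p0⊥ ⊗ (p0⊥ ⊗ p0⊥)) ⊗ (p0⊥ ⊗ p0⊥))
    [⊗]  ⊢ p0, p0, p0, (p0⊥ ⊗ (p0⊥ ⊗ p0⊥))
      [Ax]  ⊢ p0, p0⊥
      [⊗]  ⊢ p0, p0, (p0⊥ ⊗ p0⊥)
        [Ax]  ⊢ p0, p0⊥
        [Ax]  ⊢ p0, p0⊥
    [⊗]  ⊢ p0, p0, (p0⊥ ⊗ p0⊥)
      [Ax]  ⊢ p0, p0⊥
      [Ax]  ⊢ p0, p0⊥

Result: YES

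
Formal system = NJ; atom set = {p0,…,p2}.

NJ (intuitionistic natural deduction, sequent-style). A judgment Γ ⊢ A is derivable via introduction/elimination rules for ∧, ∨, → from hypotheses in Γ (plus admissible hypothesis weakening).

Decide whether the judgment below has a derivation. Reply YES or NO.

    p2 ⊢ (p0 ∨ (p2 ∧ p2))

Derivation (root first):
[∨I₂] p2 ⊢ (p0 ∨ (p2 ∧ p2))
  [∧I] p2 ⊢ (p2 ∧ p2)
    [Ax] p2 ⊢ p2
    [Ax] p2 ⊢ p2

Result: YES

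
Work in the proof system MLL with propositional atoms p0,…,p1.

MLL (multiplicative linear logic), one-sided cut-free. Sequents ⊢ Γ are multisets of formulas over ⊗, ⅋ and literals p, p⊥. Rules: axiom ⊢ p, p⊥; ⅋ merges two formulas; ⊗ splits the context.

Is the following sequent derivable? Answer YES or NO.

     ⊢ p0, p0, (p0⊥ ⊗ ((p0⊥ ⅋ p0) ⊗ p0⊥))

Proof tree:
[⊗]  ⊢ p0, p0, (p0⊥ ⊗ ((p0⊥ ⅋ p0) ⊗ p0⊥))
  [Ax]  ⊢ p0, p0⊥
  [⊗]  ⊢ p0, ((p0⊥ ⅋ p0) ⊗ p0⊥)
    [⅋]  ⊢ (p0⊥ ⅋ p0)
      [Ax]  ⊢ p0, p0⊥
    [Ax]  ⊢ p0, p0⊥

Result: YES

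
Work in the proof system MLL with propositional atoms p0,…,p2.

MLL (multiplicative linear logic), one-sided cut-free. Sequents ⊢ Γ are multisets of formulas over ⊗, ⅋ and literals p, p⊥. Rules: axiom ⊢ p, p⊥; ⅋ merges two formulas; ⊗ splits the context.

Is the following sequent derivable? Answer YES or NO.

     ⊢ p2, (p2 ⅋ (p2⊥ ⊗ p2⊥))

Derivation trace:
[⅋]  ⊢ p2, (p2 ⅋ (p2⊥ ⊗ p2⊥))
  [⊗]  ⊢ p2, p2, (p2⊥ ⊗ p2⊥)
    [Ax]  ⊢ p2, p2⊥
    [Ax]  ⊢ p2, p2⊥

Result: YES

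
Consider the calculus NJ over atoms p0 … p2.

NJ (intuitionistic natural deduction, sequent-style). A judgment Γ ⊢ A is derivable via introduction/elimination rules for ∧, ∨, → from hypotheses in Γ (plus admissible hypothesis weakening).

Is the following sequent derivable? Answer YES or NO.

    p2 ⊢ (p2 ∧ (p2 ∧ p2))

Proof tree:
[∧I] p2 ⊢ (p2 ∧ (p2 ∧ p2))
  [Ax] p2 ⊢ p2
  [∧I] p2 ⊢ (p2 ∧ p2)
    [Ax] p2 ⊢ p2
    [Ax] p2 ⊢ p2

Result: YES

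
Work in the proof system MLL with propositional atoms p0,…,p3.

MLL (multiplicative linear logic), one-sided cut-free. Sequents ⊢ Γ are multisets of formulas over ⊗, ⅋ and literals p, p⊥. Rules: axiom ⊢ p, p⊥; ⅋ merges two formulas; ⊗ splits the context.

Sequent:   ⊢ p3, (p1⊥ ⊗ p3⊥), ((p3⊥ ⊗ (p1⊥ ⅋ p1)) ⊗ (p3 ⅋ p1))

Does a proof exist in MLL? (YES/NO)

Proof tree:
[⊗]  ⊢ p3, (p1⊥ ⊗ p3⊥), ((p3⊥ ⊗ (p1⊥ ⅋ p1)) ⊗ (p3 ⅋ p1))
  [⊗]  ⊢ p3, (p3⊥ ⊗ (p1⊥ ⅋ p1))
    [Ax]  ⊢ p3, p3⊥
    [⅋]  ⊢ (p1⊥ ⅋ p1)
      [Ax]  ⊢ p1, p1⊥
  [⅋]  ⊢ (p1⊥ ⊗ p3⊥), (p3 ⅋ p1)
    [⊗]  ⊢ p1, p3, (p1⊥ ⊗ p3⊥)
      [Ax]  ⊢ p1, p1⊥
      [Ax]  ⊢ p3, p3⊥

Result: YES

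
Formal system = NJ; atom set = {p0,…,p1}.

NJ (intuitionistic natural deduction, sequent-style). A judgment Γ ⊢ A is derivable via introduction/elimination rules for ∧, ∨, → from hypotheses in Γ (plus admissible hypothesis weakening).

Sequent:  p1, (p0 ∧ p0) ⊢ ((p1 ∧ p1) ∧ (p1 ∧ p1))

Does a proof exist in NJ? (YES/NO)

Proof tree:
[∧I] p1, (p0 ∧ p0) ⊢ ((p1 ∧ p1) ∧ (p1 ∧ p1))
  [∧I] p1, (p0 ∧ p0) ⊢ (p1 ∧ p1)
    [Ax] p1 ⊢ p1
    [Wk] p1, (p0 ∧ p0) ⊢ p1
      [Ax] p1 ⊢ p1
  [∧I] p1, (p0 ∧ p0) ⊢ (p1 ∧ p1)
    [Ax] p1 ⊢ p1
    [Wk] p1, (p0 ∧ p0) ⊢ p1
      [Ax] p1 ⊢ p1

Result: YES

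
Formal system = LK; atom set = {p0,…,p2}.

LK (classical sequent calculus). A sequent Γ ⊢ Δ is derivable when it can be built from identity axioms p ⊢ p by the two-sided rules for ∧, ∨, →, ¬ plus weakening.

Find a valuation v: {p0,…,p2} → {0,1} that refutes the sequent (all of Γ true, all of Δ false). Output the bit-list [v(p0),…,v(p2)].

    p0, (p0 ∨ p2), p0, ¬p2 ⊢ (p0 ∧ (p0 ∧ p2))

Truth-table refutation:
  v=000: Γ:[p0=F, (p0 ∨ p2)=F, p0=F, ¬p2=T] Δ:[(p0 ∧ (p0 ∧ p2))=F] refutes=False
  v=001: Γ:[p0=F, (p0 ∨ p2)=T, p0=F, ¬p2=F] Δ:[(p0 ∧ (p0 ∧ p2))=F] refutes=False
  v=010: Γ:[p0=F, (p0 ∨ p2)=F, p0=F, ¬p2=T] Δ:[(p0 ∧ (p0 ∧ p2))=F] refutes=False
  v=011: Γ:[p0=F, (p0 ∨ p2)=T, p0=F, ¬p2=F] Δ:[(p0 ∧ (p0 ∧ p2))=F] refutes=False
  v=100: Γ:[p0=T, (p0 ∨ p2)=T, p0=T, ¬p2=T] Δ:[(p0 ∧ (p0 ∧ p2))=F] refutes=True  ← countermodel

Result: [1, 0, 0]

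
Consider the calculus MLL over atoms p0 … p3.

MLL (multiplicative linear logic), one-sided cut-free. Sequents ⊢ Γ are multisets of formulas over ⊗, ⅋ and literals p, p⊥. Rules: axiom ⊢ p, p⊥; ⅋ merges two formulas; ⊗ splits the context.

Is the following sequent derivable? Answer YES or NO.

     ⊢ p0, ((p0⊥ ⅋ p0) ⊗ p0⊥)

Derivation (root first):
[⊗]  ⊢ p0, ((p0⊥ ⅋ p0) ⊗ p0⊥)
  [⅋]  ⊢ (p0⊥ ⅋ p0)
    [Ax]  ⊢ p0, p0⊥
  [Ax]  ⊢ p0, p0⊥

Result: YES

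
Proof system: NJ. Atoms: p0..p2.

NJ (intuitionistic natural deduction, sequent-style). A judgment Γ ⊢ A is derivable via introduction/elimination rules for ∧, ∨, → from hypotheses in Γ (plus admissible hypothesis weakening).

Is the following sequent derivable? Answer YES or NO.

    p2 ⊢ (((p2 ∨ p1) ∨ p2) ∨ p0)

Derivation (root first):
[∨I₁] p2 ⊢ (((p2 ∨ p1) ∨ p2) ∨ p0)
  [∨I₁] p2 ⊢ ((p2 ∨ p1) ∨ p2)
    [∨I₁] p2 ⊢ (p2 ∨ p1)
      [Ax] p2 ⊢ p2

Result: YES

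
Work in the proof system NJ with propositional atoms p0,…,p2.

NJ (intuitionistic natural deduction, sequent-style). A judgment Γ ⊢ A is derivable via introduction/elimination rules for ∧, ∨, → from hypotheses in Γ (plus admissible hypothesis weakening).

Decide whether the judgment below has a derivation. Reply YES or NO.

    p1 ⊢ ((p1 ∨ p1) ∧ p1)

Derivation trace:
[∧I] p1 ⊢ ((p1 ∨ p1) ∧ p1)
  [∨I₁] p1 ⊢ (p1 ∨ p1)
    [Ax] p1 ⊢ p1
  [Ax] p1 ⊢ p1

Result: YES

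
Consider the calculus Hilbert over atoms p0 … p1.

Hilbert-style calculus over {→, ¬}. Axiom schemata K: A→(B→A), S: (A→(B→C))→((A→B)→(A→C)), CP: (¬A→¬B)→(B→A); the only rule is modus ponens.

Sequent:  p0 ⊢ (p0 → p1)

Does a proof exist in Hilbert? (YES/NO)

Enumerate valuations to refute Γ ⊢ Δ:
  v=00: Γ:[p0=F] Δ:[(p0 → p1)=T] refutes=False
  v=01: Γ:[p0=F] Δ:[(p0 → p1)=T] refutes=False
  v=10: Γ:[p0=T] Δ:[(p0 → p1)=F] refutes=True  ← countermodel

Result: NO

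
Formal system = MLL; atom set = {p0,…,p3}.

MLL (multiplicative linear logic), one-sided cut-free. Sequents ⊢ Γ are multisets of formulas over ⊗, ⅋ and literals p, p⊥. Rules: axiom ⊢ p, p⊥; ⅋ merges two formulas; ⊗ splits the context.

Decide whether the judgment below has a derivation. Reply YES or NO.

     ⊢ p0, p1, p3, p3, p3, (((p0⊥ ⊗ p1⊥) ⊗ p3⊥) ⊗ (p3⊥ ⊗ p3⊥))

Derivation trace:
[⊗]  ⊢ p0, p1, p3, p3, p3, (((p0⊥ ⊗ p1⊥) ⊗ p3⊥) ⊗ (p3⊥ ⊗ p3⊥))
  [⊗]  ⊢ p0, p1, p3, ((p0⊥ ⊗ p1⊥) ⊗ p3⊥)
    [⊗]  ⊢ p0, p1, (p0⊥ ⊗ p1⊥)
      [Ax]  ⊢ p0, p0⊥
      [Ax]  ⊢ p1, p1⊥
    [Ax]  ⊢ p3, p3⊥
  [⊗]  ⊢ p3, p3, (p3⊥ ⊗ p3⊥)
    [Ax]  ⊢ p3, p3⊥
    [Ax]  ⊢ p3, p3⊥

Result: YES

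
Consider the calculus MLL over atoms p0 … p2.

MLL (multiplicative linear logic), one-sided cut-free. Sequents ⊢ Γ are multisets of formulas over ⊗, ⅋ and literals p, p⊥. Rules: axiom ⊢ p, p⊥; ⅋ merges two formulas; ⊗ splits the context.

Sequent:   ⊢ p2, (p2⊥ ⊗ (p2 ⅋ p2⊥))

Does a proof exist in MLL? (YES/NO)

Proof tree:
[⊗]  ⊢ p2, (p2⊥ ⊗ (p2 ⅋ p2⊥))
  [Ax]  ⊢ p2, p2⊥
  [⅋]  ⊢ (p2 ⅋ p2⊥)
    [Ax]  ⊢ p2, p2⊥

Result: YES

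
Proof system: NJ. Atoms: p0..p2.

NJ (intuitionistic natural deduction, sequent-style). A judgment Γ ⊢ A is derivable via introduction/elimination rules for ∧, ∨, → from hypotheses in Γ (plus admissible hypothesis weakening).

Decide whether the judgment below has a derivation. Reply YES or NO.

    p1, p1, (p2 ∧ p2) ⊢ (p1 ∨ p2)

Derivation (root first):
[Wk] p1, p1, (p2 ∧ p2) ⊢ (p1 ∨ p2)
  [∨I₁] p1, p1 ⊢ (p1 ∨ p2)
    [Wk] p1, p1 ⊢ p1
      [Ax] p1 ⊢ p1

Result: YES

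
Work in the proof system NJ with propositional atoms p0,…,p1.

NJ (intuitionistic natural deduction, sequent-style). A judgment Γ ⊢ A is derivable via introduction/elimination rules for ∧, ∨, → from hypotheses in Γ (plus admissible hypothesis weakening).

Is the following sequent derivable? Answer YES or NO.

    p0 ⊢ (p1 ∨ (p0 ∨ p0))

Derivation (root first):
[∨I₂] p0 ⊢ (p1 ∨ (p0 ∨ p0))
  [∨I₁] p0 ⊢ (p0 ∨ p0)
    [Ax] p0 ⊢ p0

Result: YES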